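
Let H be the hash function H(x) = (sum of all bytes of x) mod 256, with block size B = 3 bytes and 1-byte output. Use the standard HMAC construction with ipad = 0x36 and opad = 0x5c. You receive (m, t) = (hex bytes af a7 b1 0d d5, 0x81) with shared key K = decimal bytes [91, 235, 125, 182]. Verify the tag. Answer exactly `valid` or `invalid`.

valid

Key decimal bytes [91, 235, 125, 182] = 5b eb 7d b6 is 4 bytes > B = 3, so hash it first: H(key) = 79, then zero-pad to 3 bytes: K' = 79 00 00.
K' ⊕ ipad = 4f 36 36; K' ⊕ opad = 25 5c 5c.
Inner hash: sum = 79+54+54+175+167+177+13+213 = 932; mod 256 = 164 → a4.
Outer hash (recomputed tag): sum = 37+92+92+164 = 385; mod 256 = 129 → 81.
Recomputed tag = 81; claimed = 81 → match.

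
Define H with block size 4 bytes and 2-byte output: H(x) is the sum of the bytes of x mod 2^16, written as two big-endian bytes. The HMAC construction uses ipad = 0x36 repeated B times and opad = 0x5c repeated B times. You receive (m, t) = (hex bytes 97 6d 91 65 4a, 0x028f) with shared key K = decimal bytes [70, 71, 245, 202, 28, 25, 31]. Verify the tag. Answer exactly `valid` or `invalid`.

valid

Key decimal bytes [70, 71, 245, 202, 28, 25, 31] = 46 47 f5 ca 1c 19 1f is 7 bytes > B = 4, so hash it first: H(key) = 02 a0, then zero-pad to 4 bytes: K' = 02 a0 00 00.
K' ⊕ ipad = 34 96 36 36; K' ⊕ opad = 5e fc 5c 5c.
Inner hash: sum = 52+150+54+54+151+109+145+101+74 = 890 → 03 7a.
Outer hash (recomputed tag): sum = 94+252+92+92+3+122 = 655 → 02 8f.
Recomputed tag = 028f; claimed = 028f → match.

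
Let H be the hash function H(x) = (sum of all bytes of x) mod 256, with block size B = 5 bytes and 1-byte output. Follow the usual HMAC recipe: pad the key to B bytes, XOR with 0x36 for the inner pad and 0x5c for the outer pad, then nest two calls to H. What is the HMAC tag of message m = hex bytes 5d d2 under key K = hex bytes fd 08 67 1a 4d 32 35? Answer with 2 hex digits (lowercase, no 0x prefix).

e9

Key hex bytes fd 08 67 1a 4d 32 35 is 7 bytes > B = 5, so hash it first: H(key) = 3a, then zero-pad to 5 bytes: K' = 3a 00 00 00 00.
K' ⊕ ipad = 0c 36 36 36 36.  K' ⊕ opad = 66 5c 5c 5c 5c.
Inner input = (K'⊕ipad) ∥ m = 0c 36 36 36 36 ∥ 5d d2.
Inner hash: sum = 12+54+54+54+54+93+210 = 531; mod 256 = 19 → 13.
Outer input = (K'⊕opad) ∥ inner = 66 5c 5c 5c 5c ∥ 13.
Outer hash (tag): sum = 102+92+92+92+92+19 = 489; mod 256 = 233 → e9.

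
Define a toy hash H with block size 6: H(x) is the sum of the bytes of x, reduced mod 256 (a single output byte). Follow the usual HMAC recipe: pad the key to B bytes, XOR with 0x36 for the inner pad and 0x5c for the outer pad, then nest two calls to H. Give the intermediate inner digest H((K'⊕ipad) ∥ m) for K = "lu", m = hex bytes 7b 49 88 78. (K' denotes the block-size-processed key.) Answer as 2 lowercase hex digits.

Key "lu" = 6c 75 is 2 bytes ≤ B = 6; zero-pad to 6 bytes: K' = 6c 75 00 00 00 00.
K' ⊕ ipad = 5a 43 36 36 36 36.
Inner input = 5a 43 36 36 36 36 ∥ 7b 49 88 78.
Inner hash: sum = 90+67+54+54+54+54+123+73+136+120 = 825; mod 256 = 57 → 39.

39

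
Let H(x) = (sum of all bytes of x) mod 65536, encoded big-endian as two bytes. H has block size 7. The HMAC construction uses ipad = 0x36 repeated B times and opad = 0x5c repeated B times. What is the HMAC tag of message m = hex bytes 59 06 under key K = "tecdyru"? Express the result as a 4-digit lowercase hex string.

01c7

Key "tecdyru" = 74 65 63 64 79 72 75 is exactly B = 7 bytes: K' = 74 65 63 64 79 72 75.
K' ⊕ ipad = 42 53 55 52 4f 44 43.  K' ⊕ opad = 28 39 3f 38 25 2e 29.
Inner input = (K'⊕ipad) ∥ m = 42 53 55 52 4f 44 43 ∥ 59 06.
Inner hash: sum = 66+83+85+82+79+68+67+89+6 = 625 → 02 71.
Outer input = (K'⊕opad) ∥ inner = 28 39 3f 38 25 2e 29 ∥ 02 71.
Outer hash (tag): sum = 40+57+63+56+37+46+41+2+113 = 455 → 01 c7.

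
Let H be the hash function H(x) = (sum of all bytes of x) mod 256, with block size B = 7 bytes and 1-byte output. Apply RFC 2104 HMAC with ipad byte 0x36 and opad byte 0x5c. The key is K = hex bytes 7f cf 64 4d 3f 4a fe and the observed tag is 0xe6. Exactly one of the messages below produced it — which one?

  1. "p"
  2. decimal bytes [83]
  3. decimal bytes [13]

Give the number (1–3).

1

Key hex bytes 7f cf 64 4d 3f 4a fe is exactly B = 7 bytes: K' = 7f cf 64 4d 3f 4a fe.
K' ⊕ ipad = 49 f9 52 7b 09 7c c8; K' ⊕ opad = 23 93 38 11 63 16 a2.
m1: inner = H(49 f9 52 7b 09 7c c8 70) = cc; tag = H(23 93 38 11 63 16 a2 cc) = e6 ← matches
m2: inner = H(49 f9 52 7b 09 7c c8 53) = af; tag = H(23 93 38 11 63 16 a2 af) = c9
m3: inner = H(49 f9 52 7b 09 7c c8 0d) = 69; tag = H(23 93 38 11 63 16 a2 69) = 83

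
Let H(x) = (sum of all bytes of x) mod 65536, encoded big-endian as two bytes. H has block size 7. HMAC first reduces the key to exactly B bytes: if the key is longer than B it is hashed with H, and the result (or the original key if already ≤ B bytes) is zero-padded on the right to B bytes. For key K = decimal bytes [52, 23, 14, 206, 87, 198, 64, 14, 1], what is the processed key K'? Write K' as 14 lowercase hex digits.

02930000000000

|K| = 9 > B = 7, so first hash the key.
H(K): sum = 52+23+14+206+87+198+64+14+1 = 659 → 02 93.
Zero-pad H(K) = 02 93 to 7 bytes: K' = 02 93 00 00 00 00 00.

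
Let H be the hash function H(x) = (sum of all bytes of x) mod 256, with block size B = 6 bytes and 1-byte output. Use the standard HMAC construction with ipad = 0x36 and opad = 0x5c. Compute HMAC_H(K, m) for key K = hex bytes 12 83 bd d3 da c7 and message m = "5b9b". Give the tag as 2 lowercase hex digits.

16

Key hex bytes 12 83 bd d3 da c7 is exactly B = 6 bytes: K' = 12 83 bd d3 da c7.
K' ⊕ ipad = 24 b5 8b e5 ec f1.  K' ⊕ opad = 4e df e1 8f 86 9b.
Inner input = (K'⊕ipad) ∥ m = 24 b5 8b e5 ec f1 ∥ 35 62 39 62.
Inner hash: sum = 36+181+139+229+236+241+53+98+57+98 = 1368; mod 256 = 88 → 58.
Outer input = (K'⊕opad) ∥ inner = 4e df e1 8f 86 9b ∥ 58.
Outer hash (tag): sum = 78+223+225+143+134+155+88 = 1046; mod 256 = 22 → 16.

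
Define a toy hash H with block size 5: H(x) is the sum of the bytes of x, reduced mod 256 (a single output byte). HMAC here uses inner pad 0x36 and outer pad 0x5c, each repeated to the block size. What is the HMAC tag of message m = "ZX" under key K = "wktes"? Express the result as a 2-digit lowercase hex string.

1c

Key "wktes" = 77 6b 74 65 73 is exactly B = 5 bytes: K' = 77 6b 74 65 73.
K' ⊕ ipad = 41 5d 42 53 45.  K' ⊕ opad = 2b 37 28 39 2f.
Inner input = (K'⊕ipad) ∥ m = 41 5d 42 53 45 ∥ 5a 58.
Inner hash: sum = 65+93+66+83+69+90+88 = 554; mod 256 = 42 → 2a.
Outer input = (K'⊕opad) ∥ inner = 2b 37 28 39 2f ∥ 2a.
Outer hash (tag): sum = 43+55+40+57+47+42 = 284; mod 256 = 28 → 1c.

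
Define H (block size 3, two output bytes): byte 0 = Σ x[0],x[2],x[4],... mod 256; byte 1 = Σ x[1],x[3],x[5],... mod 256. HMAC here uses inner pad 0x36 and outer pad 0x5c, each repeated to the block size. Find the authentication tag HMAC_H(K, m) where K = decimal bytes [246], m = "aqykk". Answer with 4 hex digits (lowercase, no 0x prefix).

812e

Key decimal bytes [246] = f6 is 1 byte ≤ B = 3; zero-pad to 3 bytes: K' = f6 00 00.
K' ⊕ ipad = c0 36 36.  K' ⊕ opad = aa 5c 5c.
Inner input = (K'⊕ipad) ∥ m = c0 36 36 ∥ 61 71 79 6b 6b.
Inner hash: even-index sum = 466 mod 256 = 210; odd-index sum = 379 mod 256 = 123 → d2 7b.
Outer input = (K'⊕opad) ∥ inner = aa 5c 5c ∥ d2 7b.
Outer hash (tag): even-index sum = 385 mod 256 = 129; odd-index sum = 302 mod 256 = 46 → 81 2e.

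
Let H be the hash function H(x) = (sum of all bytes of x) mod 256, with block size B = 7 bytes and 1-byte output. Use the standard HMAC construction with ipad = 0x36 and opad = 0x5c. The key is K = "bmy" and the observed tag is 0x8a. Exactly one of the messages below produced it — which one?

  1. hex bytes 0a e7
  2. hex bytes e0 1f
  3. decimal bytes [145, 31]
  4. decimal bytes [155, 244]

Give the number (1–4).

Key "bmy" = 62 6d 79 is 3 bytes ≤ B = 7; zero-pad to 7 bytes: K' = 62 6d 79 00 00 00 00.
K' ⊕ ipad = 54 5b 4f 36 36 36 36; K' ⊕ opad = 3e 31 25 5c 5c 5c 5c.
m1: inner = H(54 5b 4f 36 36 36 36 0a e7) = c7; tag = H(3e 31 25 5c 5c 5c 5c c7) = cb
m2: inner = H(54 5b 4f 36 36 36 36 e0 1f) = d5; tag = H(3e 31 25 5c 5c 5c 5c d5) = d9
m3: inner = H(54 5b 4f 36 36 36 36 91 1f) = 86; tag = H(3e 31 25 5c 5c 5c 5c 86) = 8a ← matches
m4: inner = H(54 5b 4f 36 36 36 36 9b f4) = 65; tag = H(3e 31 25 5c 5c 5c 5c 65) = 69

3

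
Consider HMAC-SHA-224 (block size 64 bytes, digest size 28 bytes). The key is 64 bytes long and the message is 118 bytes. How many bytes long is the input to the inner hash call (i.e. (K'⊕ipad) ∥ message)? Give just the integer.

Key is 64 ≤ 64 bytes, zero-padded: |K'| = 64.
Inner input = (K'⊕ipad) ∥ m → 64 + 118 = 182 bytes.

182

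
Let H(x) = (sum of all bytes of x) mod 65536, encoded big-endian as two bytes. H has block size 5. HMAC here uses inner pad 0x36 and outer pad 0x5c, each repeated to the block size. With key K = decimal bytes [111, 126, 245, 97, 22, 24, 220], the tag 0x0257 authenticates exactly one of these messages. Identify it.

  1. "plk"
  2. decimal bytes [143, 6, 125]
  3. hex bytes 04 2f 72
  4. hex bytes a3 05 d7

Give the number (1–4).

Key decimal bytes [111, 126, 245, 97, 22, 24, 220] = 6f 7e f5 61 16 18 dc is 7 bytes > B = 5, so hash it first: H(key) = 03 4d, then zero-pad to 5 bytes: K' = 03 4d 00 00 00.
K' ⊕ ipad = 35 7b 36 36 36; K' ⊕ opad = 5f 11 5c 5c 5c.
m1: inner = H(35 7b 36 36 36 70 6c 6b) = 02 99; tag = H(5f 11 5c 5c 5c 02 99) = 021f
m2: inner = H(35 7b 36 36 36 8f 06 7d) = 02 64; tag = H(5f 11 5c 5c 5c 02 64) = 01ea
m3: inner = H(35 7b 36 36 36 04 2f 72) = 01 f7; tag = H(5f 11 5c 5c 5c 01 f7) = 027c
m4: inner = H(35 7b 36 36 36 a3 05 d7) = 02 d1; tag = H(5f 11 5c 5c 5c 02 d1) = 0257 ← matches

4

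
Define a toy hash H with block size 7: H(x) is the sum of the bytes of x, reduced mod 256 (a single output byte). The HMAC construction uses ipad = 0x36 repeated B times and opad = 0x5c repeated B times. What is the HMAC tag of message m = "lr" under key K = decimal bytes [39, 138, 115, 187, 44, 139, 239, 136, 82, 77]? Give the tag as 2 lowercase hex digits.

d4

Key decimal bytes [39, 138, 115, 187, 44, 139, 239, 136, 82, 77] = 27 8a 73 bb 2c 8b ef 88 52 4d is 10 bytes > B = 7, so hash it first: H(key) = ac, then zero-pad to 7 bytes: K' = ac 00 00 00 00 00 00.
K' ⊕ ipad = 9a 36 36 36 36 36 36.  K' ⊕ opad = f0 5c 5c 5c 5c 5c 5c.
Inner input = (K'⊕ipad) ∥ m = 9a 36 36 36 36 36 36 ∥ 6c 72.
Inner hash: sum = 154+54+54+54+54+54+54+108+114 = 700; mod 256 = 188 → bc.
Outer input = (K'⊕opad) ∥ inner = f0 5c 5c 5c 5c 5c 5c ∥ bc.
Outer hash (tag): sum = 240+92+92+92+92+92+92+188 = 980; mod 256 = 212 → d4.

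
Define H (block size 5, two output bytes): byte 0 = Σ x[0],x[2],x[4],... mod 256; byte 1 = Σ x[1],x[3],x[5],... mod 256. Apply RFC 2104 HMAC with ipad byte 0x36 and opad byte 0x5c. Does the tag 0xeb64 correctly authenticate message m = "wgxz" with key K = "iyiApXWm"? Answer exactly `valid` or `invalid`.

Key "iyiApXWm" = 69 79 69 41 70 58 57 6d is 8 bytes > B = 5, so hash it first: H(key) = 99 7f, then zero-pad to 5 bytes: K' = 99 7f 00 00 00.
K' ⊕ ipad = af 49 36 36 36; K' ⊕ opad = c5 23 5c 5c 5c.
Inner hash: even-index sum = 508 mod 256 = 252; odd-index sum = 366 mod 256 = 110 → fc 6e.
Outer hash (recomputed tag): even-index sum = 491 mod 256 = 235; odd-index sum = 379 mod 256 = 123 → eb 7b.
Recomputed tag = eb7b; claimed = eb64 → mismatch.

invalid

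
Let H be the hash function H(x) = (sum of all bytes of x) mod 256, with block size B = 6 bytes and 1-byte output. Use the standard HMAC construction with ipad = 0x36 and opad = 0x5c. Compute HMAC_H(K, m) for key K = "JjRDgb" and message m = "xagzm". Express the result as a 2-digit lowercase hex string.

65

Key "JjRDgb" = 4a 6a 52 44 67 62 is exactly B = 6 bytes: K' = 4a 6a 52 44 67 62.
K' ⊕ ipad = 7c 5c 64 72 51 54.  K' ⊕ opad = 16 36 0e 18 3b 3e.
Inner input = (K'⊕ipad) ∥ m = 7c 5c 64 72 51 54 ∥ 78 61 67 7a 6d.
Inner hash: sum = 124+92+100+114+81+84+120+97+103+122+109 = 1146; mod 256 = 122 → 7a.
Outer input = (K'⊕opad) ∥ inner = 16 36 0e 18 3b 3e ∥ 7a.
Outer hash (tag): sum = 22+54+14+24+59+62+122 = 357; mod 256 = 101 → 65.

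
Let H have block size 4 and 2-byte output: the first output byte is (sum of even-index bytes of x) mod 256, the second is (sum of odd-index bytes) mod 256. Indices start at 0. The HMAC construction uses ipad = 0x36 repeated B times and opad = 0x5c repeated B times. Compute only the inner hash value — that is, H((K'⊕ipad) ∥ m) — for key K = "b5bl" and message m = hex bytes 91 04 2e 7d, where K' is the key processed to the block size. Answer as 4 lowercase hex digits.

Key "b5bl" = 62 35 62 6c is exactly B = 4 bytes: K' = 62 35 62 6c.
K' ⊕ ipad = 54 03 54 5a.
Inner input = 54 03 54 5a ∥ 91 04 2e 7d.
Inner hash: even-index sum = 359 mod 256 = 103; odd-index sum = 222 mod 256 = 222 → 67 de.

67de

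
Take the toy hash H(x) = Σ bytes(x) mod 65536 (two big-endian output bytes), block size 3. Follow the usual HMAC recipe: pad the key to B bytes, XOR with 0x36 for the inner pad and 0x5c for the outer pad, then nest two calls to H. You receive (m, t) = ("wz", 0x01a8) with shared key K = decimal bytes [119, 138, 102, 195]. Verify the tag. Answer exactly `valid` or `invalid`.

valid

Key decimal bytes [119, 138, 102, 195] = 77 8a 66 c3 is 4 bytes > B = 3, so hash it first: H(key) = 02 2a, then zero-pad to 3 bytes: K' = 02 2a 00.
K' ⊕ ipad = 34 1c 36; K' ⊕ opad = 5e 76 5c.
Inner hash: sum = 52+28+54+119+122 = 375 → 01 77.
Outer hash (recomputed tag): sum = 94+118+92+1+119 = 424 → 01 a8.
Recomputed tag = 01a8; claimed = 01a8 → match.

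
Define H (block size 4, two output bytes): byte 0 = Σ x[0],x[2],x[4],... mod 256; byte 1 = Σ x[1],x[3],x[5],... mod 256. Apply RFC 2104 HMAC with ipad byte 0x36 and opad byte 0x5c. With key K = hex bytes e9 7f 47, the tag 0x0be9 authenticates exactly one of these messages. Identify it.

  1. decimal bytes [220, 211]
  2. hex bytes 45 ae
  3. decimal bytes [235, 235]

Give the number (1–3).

3

Key hex bytes e9 7f 47 is 3 bytes ≤ B = 4; zero-pad to 4 bytes: K' = e9 7f 47 00.
K' ⊕ ipad = df 49 71 36; K' ⊕ opad = b5 23 1b 5c.
m1: inner = H(df 49 71 36 dc d3) = 2c 52; tag = H(b5 23 1b 5c 2c 52) = fcd1
m2: inner = H(df 49 71 36 45 ae) = 95 2d; tag = H(b5 23 1b 5c 95 2d) = 65ac
m3: inner = H(df 49 71 36 eb eb) = 3b 6a; tag = H(b5 23 1b 5c 3b 6a) = 0be9 ← matches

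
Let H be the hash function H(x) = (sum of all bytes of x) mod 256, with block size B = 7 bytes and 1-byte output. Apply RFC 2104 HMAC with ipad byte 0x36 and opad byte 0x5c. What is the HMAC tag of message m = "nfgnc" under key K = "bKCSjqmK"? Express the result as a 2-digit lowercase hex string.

Key "bKCSjqmK" = 62 4b 43 53 6a 71 6d 4b is 8 bytes > B = 7, so hash it first: H(key) = d6, then zero-pad to 7 bytes: K' = d6 00 00 00 00 00 00.
K' ⊕ ipad = e0 36 36 36 36 36 36.  K' ⊕ opad = 8a 5c 5c 5c 5c 5c 5c.
Inner input = (K'⊕ipad) ∥ m = e0 36 36 36 36 36 36 ∥ 6e 66 67 6e 63.
Inner hash: sum = 224+54+54+54+54+54+54+110+102+103+110+99 = 1072; mod 256 = 48 → 30.
Outer input = (K'⊕opad) ∥ inner = 8a 5c 5c 5c 5c 5c 5c ∥ 30.
Outer hash (tag): sum = 138+92+92+92+92+92+92+48 = 738; mod 256 = 226 → e2.

e2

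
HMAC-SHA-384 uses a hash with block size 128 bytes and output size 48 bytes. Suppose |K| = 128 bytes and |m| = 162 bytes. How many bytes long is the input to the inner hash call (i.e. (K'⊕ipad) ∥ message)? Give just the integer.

Key is 128 ≤ 128 bytes, zero-padded: |K'| = 128.
Inner input = (K'⊕ipad) ∥ m → 128 + 162 = 290 bytes.

290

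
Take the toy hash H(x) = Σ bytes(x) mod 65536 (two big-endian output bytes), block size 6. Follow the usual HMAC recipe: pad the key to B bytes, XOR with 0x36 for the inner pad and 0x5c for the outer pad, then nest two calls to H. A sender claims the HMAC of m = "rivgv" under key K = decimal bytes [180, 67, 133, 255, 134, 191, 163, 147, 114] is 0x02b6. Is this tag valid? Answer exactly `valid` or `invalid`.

Key decimal bytes [180, 67, 133, 255, 134, 191, 163, 147, 114] = b4 43 85 ff 86 bf a3 93 72 is 9 bytes > B = 6, so hash it first: H(key) = 05 68, then zero-pad to 6 bytes: K' = 05 68 00 00 00 00.
K' ⊕ ipad = 33 5e 36 36 36 36; K' ⊕ opad = 59 34 5c 5c 5c 5c.
Inner hash: sum = 51+94+54+54+54+54+114+105+118+103+118 = 919 → 03 97.
Outer hash (recomputed tag): sum = 89+52+92+92+92+92+3+151 = 663 → 02 97.
Recomputed tag = 0297; claimed = 02b6 → mismatch.

invalid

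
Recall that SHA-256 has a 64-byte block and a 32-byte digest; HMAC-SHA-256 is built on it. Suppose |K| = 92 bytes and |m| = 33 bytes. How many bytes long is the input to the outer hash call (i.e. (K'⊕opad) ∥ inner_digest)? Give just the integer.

96

Key is 92 > 64 bytes, so it is hashed to 32 bytes then zero-padded to 64: |K'| = 64.
Outer input = (K'⊕opad) ∥ H(inner) → 64 + 32 = 96 bytes.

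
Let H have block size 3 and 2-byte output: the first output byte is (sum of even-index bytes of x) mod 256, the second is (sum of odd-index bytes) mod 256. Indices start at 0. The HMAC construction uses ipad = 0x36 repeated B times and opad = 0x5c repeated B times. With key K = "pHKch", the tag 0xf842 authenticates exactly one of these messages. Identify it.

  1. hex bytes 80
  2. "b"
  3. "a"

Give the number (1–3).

1

Key "pHKch" = 70 48 4b 63 68 is 5 bytes > B = 3, so hash it first: H(key) = 23 ab, then zero-pad to 3 bytes: K' = 23 ab 00.
K' ⊕ ipad = 15 9d 36; K' ⊕ opad = 7f f7 5c.
m1: inner = H(15 9d 36 80) = 4b 1d; tag = H(7f f7 5c 4b 1d) = f842 ← matches
m2: inner = H(15 9d 36 62) = 4b ff; tag = H(7f f7 5c 4b ff) = da42
m3: inner = H(15 9d 36 61) = 4b fe; tag = H(7f f7 5c 4b fe) = d942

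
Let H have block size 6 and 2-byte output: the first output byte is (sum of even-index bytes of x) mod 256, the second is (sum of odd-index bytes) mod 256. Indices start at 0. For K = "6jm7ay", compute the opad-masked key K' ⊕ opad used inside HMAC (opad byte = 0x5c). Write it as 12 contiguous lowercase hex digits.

Key "6jm7ay" = 36 6a 6d 37 61 79 is exactly B = 6 bytes: K' = 36 6a 6d 37 61 79.
XOR each byte with 0x5c: 36⊕5c=6a, 6a⊕5c=36, 6d⊕5c=31, 37⊕5c=6b, 61⊕5c=3d, 79⊕5c=25.

6a36316b3d25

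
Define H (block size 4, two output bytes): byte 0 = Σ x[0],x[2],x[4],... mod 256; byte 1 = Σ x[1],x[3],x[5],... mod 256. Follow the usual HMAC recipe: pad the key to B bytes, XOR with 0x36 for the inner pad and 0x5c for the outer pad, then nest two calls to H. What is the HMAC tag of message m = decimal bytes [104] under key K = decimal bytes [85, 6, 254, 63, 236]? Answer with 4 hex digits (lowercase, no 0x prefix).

661e

Key decimal bytes [85, 6, 254, 63, 236] = 55 06 fe 3f ec is 5 bytes > B = 4, so hash it first: H(key) = 3f 45, then zero-pad to 4 bytes: K' = 3f 45 00 00.
K' ⊕ ipad = 09 73 36 36.  K' ⊕ opad = 63 19 5c 5c.
Inner input = (K'⊕ipad) ∥ m = 09 73 36 36 ∥ 68.
Inner hash: even-index sum = 167 mod 256 = 167; odd-index sum = 169 mod 256 = 169 → a7 a9.
Outer input = (K'⊕opad) ∥ inner = 63 19 5c 5c ∥ a7 a9.
Outer hash (tag): even-index sum = 358 mod 256 = 102; odd-index sum = 286 mod 256 = 30 → 66 1e.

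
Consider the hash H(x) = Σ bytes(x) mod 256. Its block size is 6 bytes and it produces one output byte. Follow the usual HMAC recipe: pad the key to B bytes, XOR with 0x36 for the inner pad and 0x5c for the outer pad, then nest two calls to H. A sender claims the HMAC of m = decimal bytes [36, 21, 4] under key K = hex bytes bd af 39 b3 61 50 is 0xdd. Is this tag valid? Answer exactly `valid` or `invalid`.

invalid

Key hex bytes bd af 39 b3 61 50 is exactly B = 6 bytes: K' = bd af 39 b3 61 50.
K' ⊕ ipad = 8b 99 0f 85 57 66; K' ⊕ opad = e1 f3 65 ef 3d 0c.
Inner hash: sum = 139+153+15+133+87+102+36+21+4 = 690; mod 256 = 178 → b2.
Outer hash (recomputed tag): sum = 225+243+101+239+61+12+178 = 1059; mod 256 = 35 → 23.
Recomputed tag = 23; claimed = dd → mismatch.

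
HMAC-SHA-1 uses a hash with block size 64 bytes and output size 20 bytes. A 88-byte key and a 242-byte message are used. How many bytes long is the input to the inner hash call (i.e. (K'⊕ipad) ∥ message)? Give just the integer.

306

Key is 88 > 64 bytes, so it is hashed to 20 bytes then zero-padded to 64: |K'| = 64.
Inner input = (K'⊕ipad) ∥ m → 64 + 242 = 306 bytes.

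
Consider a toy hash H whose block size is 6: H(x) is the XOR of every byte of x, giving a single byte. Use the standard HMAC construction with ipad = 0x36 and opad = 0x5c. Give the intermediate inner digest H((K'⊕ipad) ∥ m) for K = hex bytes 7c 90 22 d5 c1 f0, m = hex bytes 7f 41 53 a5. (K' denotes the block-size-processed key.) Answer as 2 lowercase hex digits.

e2

Key hex bytes 7c 90 22 d5 c1 f0 is exactly B = 6 bytes: K' = 7c 90 22 d5 c1 f0.
K' ⊕ ipad = 4a a6 14 e3 f7 c6.
Inner input = 4a a6 14 e3 f7 c6 ∥ 7f 41 53 a5.
Inner hash: XOR 4a⊕a6⊕14⊕e3⊕f7⊕c6⊕7f⊕41⊕53⊕a5 = e2.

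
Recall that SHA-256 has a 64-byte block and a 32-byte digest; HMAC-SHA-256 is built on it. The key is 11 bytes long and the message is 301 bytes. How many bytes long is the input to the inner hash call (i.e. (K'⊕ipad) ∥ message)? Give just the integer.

365

Key is 11 ≤ 64 bytes, zero-padded: |K'| = 64.
Inner input = (K'⊕ipad) ∥ m → 64 + 301 = 365 bytes.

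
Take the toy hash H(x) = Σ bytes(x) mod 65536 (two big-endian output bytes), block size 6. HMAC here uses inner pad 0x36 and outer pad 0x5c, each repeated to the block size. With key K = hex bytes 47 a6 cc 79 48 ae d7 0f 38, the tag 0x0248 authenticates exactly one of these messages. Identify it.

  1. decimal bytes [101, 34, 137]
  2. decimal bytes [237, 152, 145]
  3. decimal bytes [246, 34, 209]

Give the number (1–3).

Key hex bytes 47 a6 cc 79 48 ae d7 0f 38 is 9 bytes > B = 6, so hash it first: H(key) = 04 46, then zero-pad to 6 bytes: K' = 04 46 00 00 00 00.
K' ⊕ ipad = 32 70 36 36 36 36; K' ⊕ opad = 58 1a 5c 5c 5c 5c.
m1: inner = H(32 70 36 36 36 36 65 22 89) = 02 8a; tag = H(58 1a 5c 5c 5c 5c 02 8a) = 026e
m2: inner = H(32 70 36 36 36 36 ed 98 91) = 03 90; tag = H(58 1a 5c 5c 5c 5c 03 90) = 0275
m3: inner = H(32 70 36 36 36 36 f6 22 d1) = 03 63; tag = H(58 1a 5c 5c 5c 5c 03 63) = 0248 ← matches

3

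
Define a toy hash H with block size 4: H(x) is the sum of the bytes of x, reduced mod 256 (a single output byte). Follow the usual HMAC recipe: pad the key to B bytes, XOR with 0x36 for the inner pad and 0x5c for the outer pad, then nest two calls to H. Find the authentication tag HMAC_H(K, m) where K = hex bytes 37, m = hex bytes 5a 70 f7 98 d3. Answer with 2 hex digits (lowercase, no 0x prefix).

4e

Key hex bytes 37 is 1 byte ≤ B = 4; zero-pad to 4 bytes: K' = 37 00 00 00.
K' ⊕ ipad = 01 36 36 36.  K' ⊕ opad = 6b 5c 5c 5c.
Inner input = (K'⊕ipad) ∥ m = 01 36 36 36 ∥ 5a 70 f7 98 d3.
Inner hash: sum = 1+54+54+54+90+112+247+152+211 = 975; mod 256 = 207 → cf.
Outer input = (K'⊕opad) ∥ inner = 6b 5c 5c 5c ∥ cf.
Outer hash (tag): sum = 107+92+92+92+207 = 590; mod 256 = 78 → 4e.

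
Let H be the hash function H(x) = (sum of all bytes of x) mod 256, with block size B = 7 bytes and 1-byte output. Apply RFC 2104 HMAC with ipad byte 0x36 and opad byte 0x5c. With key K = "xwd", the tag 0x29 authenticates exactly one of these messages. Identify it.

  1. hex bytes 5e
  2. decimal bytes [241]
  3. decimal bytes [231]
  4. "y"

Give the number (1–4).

Key "xwd" = 78 77 64 is 3 bytes ≤ B = 7; zero-pad to 7 bytes: K' = 78 77 64 00 00 00 00.
K' ⊕ ipad = 4e 41 52 36 36 36 36; K' ⊕ opad = 24 2b 38 5c 5c 5c 5c.
m1: inner = H(4e 41 52 36 36 36 36 5e) = 17; tag = H(24 2b 38 5c 5c 5c 5c 17) = 0e
m2: inner = H(4e 41 52 36 36 36 36 f1) = aa; tag = H(24 2b 38 5c 5c 5c 5c aa) = a1
m3: inner = H(4e 41 52 36 36 36 36 e7) = a0; tag = H(24 2b 38 5c 5c 5c 5c a0) = 97
m4: inner = H(4e 41 52 36 36 36 36 79) = 32; tag = H(24 2b 38 5c 5c 5c 5c 32) = 29 ← matches

4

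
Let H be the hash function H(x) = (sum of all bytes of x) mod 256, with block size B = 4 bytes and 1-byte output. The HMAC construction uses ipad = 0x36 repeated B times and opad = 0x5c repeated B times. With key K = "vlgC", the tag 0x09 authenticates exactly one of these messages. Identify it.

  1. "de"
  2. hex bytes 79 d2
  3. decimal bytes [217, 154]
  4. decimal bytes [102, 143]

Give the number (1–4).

4

Key "vlgC" = 76 6c 67 43 is exactly B = 4 bytes: K' = 76 6c 67 43.
K' ⊕ ipad = 40 5a 51 75; K' ⊕ opad = 2a 30 3b 1f.
m1: inner = H(40 5a 51 75 64 65) = 29; tag = H(2a 30 3b 1f 29) = dd
m2: inner = H(40 5a 51 75 79 d2) = ab; tag = H(2a 30 3b 1f ab) = 5f
m3: inner = H(40 5a 51 75 d9 9a) = d3; tag = H(2a 30 3b 1f d3) = 87
m4: inner = H(40 5a 51 75 66 8f) = 55; tag = H(2a 30 3b 1f 55) = 09 ← matches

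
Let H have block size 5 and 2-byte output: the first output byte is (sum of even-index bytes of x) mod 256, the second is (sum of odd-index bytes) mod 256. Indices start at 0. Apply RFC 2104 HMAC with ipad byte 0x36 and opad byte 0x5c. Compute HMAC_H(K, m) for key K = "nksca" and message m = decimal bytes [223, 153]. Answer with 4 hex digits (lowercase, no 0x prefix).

2f03

Key "nksca" = 6e 6b 73 63 61 is exactly B = 5 bytes: K' = 6e 6b 73 63 61.
K' ⊕ ipad = 58 5d 45 55 57.  K' ⊕ opad = 32 37 2f 3f 3d.
Inner input = (K'⊕ipad) ∥ m = 58 5d 45 55 57 ∥ df 99.
Inner hash: even-index sum = 397 mod 256 = 141; odd-index sum = 401 mod 256 = 145 → 8d 91.
Outer input = (K'⊕opad) ∥ inner = 32 37 2f 3f 3d ∥ 8d 91.
Outer hash (tag): even-index sum = 303 mod 256 = 47; odd-index sum = 259 mod 256 = 3 → 2f 03.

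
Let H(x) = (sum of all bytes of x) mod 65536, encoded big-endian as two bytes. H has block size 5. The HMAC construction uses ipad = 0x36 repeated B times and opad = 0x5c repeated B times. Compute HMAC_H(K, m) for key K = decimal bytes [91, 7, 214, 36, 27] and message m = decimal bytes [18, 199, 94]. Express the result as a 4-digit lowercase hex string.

Key decimal bytes [91, 7, 214, 36, 27] = 5b 07 d6 24 1b is exactly B = 5 bytes: K' = 5b 07 d6 24 1b.
K' ⊕ ipad = 6d 31 e0 12 2d.  K' ⊕ opad = 07 5b 8a 78 47.
Inner input = (K'⊕ipad) ∥ m = 6d 31 e0 12 2d ∥ 12 c7 5e.
Inner hash: sum = 109+49+224+18+45+18+199+94 = 756 → 02 f4.
Outer input = (K'⊕opad) ∥ inner = 07 5b 8a 78 47 ∥ 02 f4.
Outer hash (tag): sum = 7+91+138+120+71+2+244 = 673 → 02 a1.

02a1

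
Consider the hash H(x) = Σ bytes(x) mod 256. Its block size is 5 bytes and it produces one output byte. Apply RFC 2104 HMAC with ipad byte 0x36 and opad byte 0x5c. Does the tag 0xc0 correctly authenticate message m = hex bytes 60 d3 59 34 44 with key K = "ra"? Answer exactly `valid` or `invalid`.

valid

Key "ra" = 72 61 is 2 bytes ≤ B = 5; zero-pad to 5 bytes: K' = 72 61 00 00 00.
K' ⊕ ipad = 44 57 36 36 36; K' ⊕ opad = 2e 3d 5c 5c 5c.
Inner hash: sum = 68+87+54+54+54+96+211+89+52+68 = 833; mod 256 = 65 → 41.
Outer hash (recomputed tag): sum = 46+61+92+92+92+65 = 448; mod 256 = 192 → c0.
Recomputed tag = c0; claimed = c0 → match.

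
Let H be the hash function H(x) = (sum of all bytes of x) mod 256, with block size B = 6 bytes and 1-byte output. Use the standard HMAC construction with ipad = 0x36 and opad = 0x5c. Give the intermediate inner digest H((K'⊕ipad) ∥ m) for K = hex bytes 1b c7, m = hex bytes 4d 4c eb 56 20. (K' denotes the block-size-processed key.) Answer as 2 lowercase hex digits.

f0

Key hex bytes 1b c7 is 2 bytes ≤ B = 6; zero-pad to 6 bytes: K' = 1b c7 00 00 00 00.
K' ⊕ ipad = 2d f1 36 36 36 36.
Inner input = 2d f1 36 36 36 36 ∥ 4d 4c eb 56 20.
Inner hash: sum = 45+241+54+54+54+54+77+76+235+86+32 = 1008; mod 256 = 240 → f0.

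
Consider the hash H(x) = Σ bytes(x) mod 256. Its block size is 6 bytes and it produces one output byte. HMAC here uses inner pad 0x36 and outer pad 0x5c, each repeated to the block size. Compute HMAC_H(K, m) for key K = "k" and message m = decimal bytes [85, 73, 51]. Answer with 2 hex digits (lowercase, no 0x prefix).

3f

Key "k" = 6b is 1 byte ≤ B = 6; zero-pad to 6 bytes: K' = 6b 00 00 00 00 00.
K' ⊕ ipad = 5d 36 36 36 36 36.  K' ⊕ opad = 37 5c 5c 5c 5c 5c.
Inner input = (K'⊕ipad) ∥ m = 5d 36 36 36 36 36 ∥ 55 49 33.
Inner hash: sum = 93+54+54+54+54+54+85+73+51 = 572; mod 256 = 60 → 3c.
Outer input = (K'⊕opad) ∥ inner = 37 5c 5c 5c 5c 5c ∥ 3c.
Outer hash (tag): sum = 55+92+92+92+92+92+60 = 575; mod 256 = 63 → 3f.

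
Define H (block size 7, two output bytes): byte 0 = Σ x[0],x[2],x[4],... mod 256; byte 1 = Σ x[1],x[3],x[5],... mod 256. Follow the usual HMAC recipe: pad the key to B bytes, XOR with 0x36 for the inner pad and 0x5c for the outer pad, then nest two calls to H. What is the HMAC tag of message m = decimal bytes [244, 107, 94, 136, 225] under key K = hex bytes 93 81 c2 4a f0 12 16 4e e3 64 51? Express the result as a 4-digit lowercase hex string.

Key hex bytes 93 81 c2 4a f0 12 16 4e e3 64 51 is 11 bytes > B = 7, so hash it first: H(key) = 8f 8f, then zero-pad to 7 bytes: K' = 8f 8f 00 00 00 00 00.
K' ⊕ ipad = b9 b9 36 36 36 36 36.  K' ⊕ opad = d3 d3 5c 5c 5c 5c 5c.
Inner input = (K'⊕ipad) ∥ m = b9 b9 36 36 36 36 36 ∥ f4 6b 5e 88 e1.
Inner hash: even-index sum = 590 mod 256 = 78; odd-index sum = 856 mod 256 = 88 → 4e 58.
Outer input = (K'⊕opad) ∥ inner = d3 d3 5c 5c 5c 5c 5c ∥ 4e 58.
Outer hash (tag): even-index sum = 575 mod 256 = 63; odd-index sum = 473 mod 256 = 217 → 3f d9.

3fd9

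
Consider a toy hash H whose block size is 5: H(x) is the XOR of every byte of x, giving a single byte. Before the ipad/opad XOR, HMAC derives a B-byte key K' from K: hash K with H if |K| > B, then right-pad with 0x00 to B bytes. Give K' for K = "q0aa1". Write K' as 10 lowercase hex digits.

Key "q0aa1" = 71 30 61 61 31 is exactly B = 5 bytes: K' = 71 30 61 61 31.

7130616131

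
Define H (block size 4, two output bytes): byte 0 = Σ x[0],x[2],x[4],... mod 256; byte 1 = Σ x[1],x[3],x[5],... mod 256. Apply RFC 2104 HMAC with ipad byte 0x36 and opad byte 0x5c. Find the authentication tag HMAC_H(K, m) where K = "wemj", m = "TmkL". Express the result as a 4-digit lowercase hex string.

b7d7

Key "wemj" = 77 65 6d 6a is exactly B = 4 bytes: K' = 77 65 6d 6a.
K' ⊕ ipad = 41 53 5b 5c.  K' ⊕ opad = 2b 39 31 36.
Inner input = (K'⊕ipad) ∥ m = 41 53 5b 5c ∥ 54 6d 6b 4c.
Inner hash: even-index sum = 347 mod 256 = 91; odd-index sum = 360 mod 256 = 104 → 5b 68.
Outer input = (K'⊕opad) ∥ inner = 2b 39 31 36 ∥ 5b 68.
Outer hash (tag): even-index sum = 183 mod 256 = 183; odd-index sum = 215 mod 256 = 215 → b7 d7.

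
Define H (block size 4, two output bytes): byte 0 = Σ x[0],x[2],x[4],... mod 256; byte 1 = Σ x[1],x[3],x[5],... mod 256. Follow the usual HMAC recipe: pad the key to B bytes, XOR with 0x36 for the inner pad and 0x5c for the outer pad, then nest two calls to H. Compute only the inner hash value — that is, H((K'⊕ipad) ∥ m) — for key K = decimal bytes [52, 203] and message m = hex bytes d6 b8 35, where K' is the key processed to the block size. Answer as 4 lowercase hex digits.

Key decimal bytes [52, 203] = 34 cb is 2 bytes ≤ B = 4; zero-pad to 4 bytes: K' = 34 cb 00 00.
K' ⊕ ipad = 02 fd 36 36.
Inner input = 02 fd 36 36 ∥ d6 b8 35.
Inner hash: even-index sum = 323 mod 256 = 67; odd-index sum = 491 mod 256 = 235 → 43 eb.

43eb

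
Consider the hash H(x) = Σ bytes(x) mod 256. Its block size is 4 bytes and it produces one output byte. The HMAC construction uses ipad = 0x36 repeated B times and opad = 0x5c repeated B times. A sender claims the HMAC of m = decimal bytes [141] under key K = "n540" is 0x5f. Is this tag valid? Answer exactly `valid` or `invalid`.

Key "n540" = 6e 35 34 30 is exactly B = 4 bytes: K' = 6e 35 34 30.
K' ⊕ ipad = 58 03 02 06; K' ⊕ opad = 32 69 68 6c.
Inner hash: sum = 88+3+2+6+141 = 240 → f0.
Outer hash (recomputed tag): sum = 50+105+104+108+240 = 607; mod 256 = 95 → 5f.
Recomputed tag = 5f; claimed = 5f → match.

valid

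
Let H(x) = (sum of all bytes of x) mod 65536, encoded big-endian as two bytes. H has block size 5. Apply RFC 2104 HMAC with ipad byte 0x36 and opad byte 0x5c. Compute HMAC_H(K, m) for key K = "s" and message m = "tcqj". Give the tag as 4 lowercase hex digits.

Key "s" = 73 is 1 byte ≤ B = 5; zero-pad to 5 bytes: K' = 73 00 00 00 00.
K' ⊕ ipad = 45 36 36 36 36.  K' ⊕ opad = 2f 5c 5c 5c 5c.
Inner input = (K'⊕ipad) ∥ m = 45 36 36 36 36 ∥ 74 63 71 6a.
Inner hash: sum = 69+54+54+54+54+116+99+113+106 = 719 → 02 cf.
Outer input = (K'⊕opad) ∥ inner = 2f 5c 5c 5c 5c ∥ 02 cf.
Outer hash (tag): sum = 47+92+92+92+92+2+207 = 624 → 02 70.

0270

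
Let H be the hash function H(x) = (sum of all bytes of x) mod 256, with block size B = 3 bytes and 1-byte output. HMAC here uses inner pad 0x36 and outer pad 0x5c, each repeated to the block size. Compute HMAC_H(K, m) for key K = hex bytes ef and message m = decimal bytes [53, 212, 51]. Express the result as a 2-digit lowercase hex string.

Key hex bytes ef is 1 byte ≤ B = 3; zero-pad to 3 bytes: K' = ef 00 00.
K' ⊕ ipad = d9 36 36.  K' ⊕ opad = b3 5c 5c.
Inner input = (K'⊕ipad) ∥ m = d9 36 36 ∥ 35 d4 33.
Inner hash: sum = 217+54+54+53+212+51 = 641; mod 256 = 129 → 81.
Outer input = (K'⊕opad) ∥ inner = b3 5c 5c ∥ 81.
Outer hash (tag): sum = 179+92+92+129 = 492; mod 256 = 236 → ec.

ec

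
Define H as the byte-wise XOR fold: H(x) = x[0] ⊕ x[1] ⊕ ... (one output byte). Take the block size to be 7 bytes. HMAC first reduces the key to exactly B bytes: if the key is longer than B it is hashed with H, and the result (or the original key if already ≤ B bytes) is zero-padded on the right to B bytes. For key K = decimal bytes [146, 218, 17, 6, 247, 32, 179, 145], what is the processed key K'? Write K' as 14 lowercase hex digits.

|K| = 8 > B = 7, so first hash the key.
H(K): XOR 92⊕da⊕11⊕06⊕f7⊕20⊕b3⊕91 = aa.
Zero-pad H(K) = aa to 7 bytes: K' = aa 00 00 00 00 00 00.

aa000000000000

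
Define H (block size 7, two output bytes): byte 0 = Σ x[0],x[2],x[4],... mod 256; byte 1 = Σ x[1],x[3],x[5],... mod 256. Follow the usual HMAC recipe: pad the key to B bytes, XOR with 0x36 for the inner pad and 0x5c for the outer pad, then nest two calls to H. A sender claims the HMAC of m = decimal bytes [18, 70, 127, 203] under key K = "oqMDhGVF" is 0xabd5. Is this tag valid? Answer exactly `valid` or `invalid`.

Key "oqMDhGVF" = 6f 71 4d 44 68 47 56 46 is 8 bytes > B = 7, so hash it first: H(key) = 7a 42, then zero-pad to 7 bytes: K' = 7a 42 00 00 00 00 00.
K' ⊕ ipad = 4c 74 36 36 36 36 36; K' ⊕ opad = 26 1e 5c 5c 5c 5c 5c.
Inner hash: even-index sum = 511 mod 256 = 255; odd-index sum = 369 mod 256 = 113 → ff 71.
Outer hash (recomputed tag): even-index sum = 427 mod 256 = 171; odd-index sum = 469 mod 256 = 213 → ab d5.
Recomputed tag = abd5; claimed = abd5 → match.

valid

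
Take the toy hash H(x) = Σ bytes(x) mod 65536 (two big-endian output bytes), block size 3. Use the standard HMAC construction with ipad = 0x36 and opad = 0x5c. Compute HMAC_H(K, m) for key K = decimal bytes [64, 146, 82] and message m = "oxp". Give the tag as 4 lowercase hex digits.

01cf

Key decimal bytes [64, 146, 82] = 40 92 52 is exactly B = 3 bytes: K' = 40 92 52.
K' ⊕ ipad = 76 a4 64.  K' ⊕ opad = 1c ce 0e.
Inner input = (K'⊕ipad) ∥ m = 76 a4 64 ∥ 6f 78 70.
Inner hash: sum = 118+164+100+111+120+112 = 725 → 02 d5.
Outer input = (K'⊕opad) ∥ inner = 1c ce 0e ∥ 02 d5.
Outer hash (tag): sum = 28+206+14+2+213 = 463 → 01 cf.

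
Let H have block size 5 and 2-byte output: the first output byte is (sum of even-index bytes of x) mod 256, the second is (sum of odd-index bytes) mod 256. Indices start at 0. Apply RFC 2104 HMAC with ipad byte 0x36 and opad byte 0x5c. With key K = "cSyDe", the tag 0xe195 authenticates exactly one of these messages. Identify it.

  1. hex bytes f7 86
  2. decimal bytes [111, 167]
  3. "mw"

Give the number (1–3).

3

Key "cSyDe" = 63 53 79 44 65 is exactly B = 5 bytes: K' = 63 53 79 44 65.
K' ⊕ ipad = 55 65 4f 72 53; K' ⊕ opad = 3f 0f 25 18 39.
m1: inner = H(55 65 4f 72 53 f7 86) = 7d ce; tag = H(3f 0f 25 18 39 7d ce) = 6ba4
m2: inner = H(55 65 4f 72 53 6f a7) = 9e 46; tag = H(3f 0f 25 18 39 9e 46) = e3c5
m3: inner = H(55 65 4f 72 53 6d 77) = 6e 44; tag = H(3f 0f 25 18 39 6e 44) = e195 ← matches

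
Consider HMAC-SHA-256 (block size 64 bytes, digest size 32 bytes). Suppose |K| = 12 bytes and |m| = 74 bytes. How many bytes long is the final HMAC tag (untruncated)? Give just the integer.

The tag is one SHA-256 digest: 32 bytes.

32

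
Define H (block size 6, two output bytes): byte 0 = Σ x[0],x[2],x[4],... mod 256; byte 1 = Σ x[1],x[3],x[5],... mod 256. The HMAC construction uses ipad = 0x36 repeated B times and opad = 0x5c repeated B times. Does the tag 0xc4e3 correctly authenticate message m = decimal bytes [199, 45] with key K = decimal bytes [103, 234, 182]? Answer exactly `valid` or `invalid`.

Key decimal bytes [103, 234, 182] = 67 ea b6 is 3 bytes ≤ B = 6; zero-pad to 6 bytes: K' = 67 ea b6 00 00 00.
K' ⊕ ipad = 51 dc 80 36 36 36; K' ⊕ opad = 3b b6 ea 5c 5c 5c.
Inner hash: even-index sum = 462 mod 256 = 206; odd-index sum = 373 mod 256 = 117 → ce 75.
Outer hash (recomputed tag): even-index sum = 591 mod 256 = 79; odd-index sum = 483 mod 256 = 227 → 4f e3.
Recomputed tag = 4fe3; claimed = c4e3 → mismatch.

invalid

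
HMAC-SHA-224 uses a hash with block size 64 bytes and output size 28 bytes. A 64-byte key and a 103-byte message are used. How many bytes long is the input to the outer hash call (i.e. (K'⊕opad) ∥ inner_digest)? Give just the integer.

Key is 64 ≤ 64 bytes, zero-padded: |K'| = 64.
Outer input = (K'⊕opad) ∥ H(inner) → 64 + 28 = 92 bytes.

92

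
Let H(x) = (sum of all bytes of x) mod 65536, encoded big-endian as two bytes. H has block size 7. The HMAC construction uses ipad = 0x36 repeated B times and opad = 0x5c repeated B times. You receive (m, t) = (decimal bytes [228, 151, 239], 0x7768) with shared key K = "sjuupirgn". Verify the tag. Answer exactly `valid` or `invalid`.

Key "sjuupirgn" = 73 6a 75 75 70 69 72 67 6e is 9 bytes > B = 7, so hash it first: H(key) = 03 e7, then zero-pad to 7 bytes: K' = 03 e7 00 00 00 00 00.
K' ⊕ ipad = 35 d1 36 36 36 36 36; K' ⊕ opad = 5f bb 5c 5c 5c 5c 5c.
Inner hash: sum = 53+209+54+54+54+54+54+228+151+239 = 1150 → 04 7e.
Outer hash (recomputed tag): sum = 95+187+92+92+92+92+92+4+126 = 872 → 03 68.
Recomputed tag = 0368; claimed = 7768 → mismatch.

invalid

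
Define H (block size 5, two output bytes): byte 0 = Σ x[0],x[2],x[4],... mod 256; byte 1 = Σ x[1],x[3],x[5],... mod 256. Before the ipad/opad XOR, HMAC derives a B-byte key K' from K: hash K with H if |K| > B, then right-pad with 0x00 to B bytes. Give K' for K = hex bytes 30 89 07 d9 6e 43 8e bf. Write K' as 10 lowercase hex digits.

3364000000

|K| = 8 > B = 5, so first hash the key.
H(K): even-index sum = 307 mod 256 = 51; odd-index sum = 612 mod 256 = 100 → 33 64.
Zero-pad H(K) = 33 64 to 5 bytes: K' = 33 64 00 00 00.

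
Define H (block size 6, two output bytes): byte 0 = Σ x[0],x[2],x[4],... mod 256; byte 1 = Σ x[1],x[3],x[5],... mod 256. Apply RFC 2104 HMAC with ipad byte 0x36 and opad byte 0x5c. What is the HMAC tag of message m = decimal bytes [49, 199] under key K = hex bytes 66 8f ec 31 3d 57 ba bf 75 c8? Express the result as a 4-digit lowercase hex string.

Key hex bytes 66 8f ec 31 3d 57 ba bf 75 c8 is 10 bytes > B = 6, so hash it first: H(key) = be 9e, then zero-pad to 6 bytes: K' = be 9e 00 00 00 00.
K' ⊕ ipad = 88 a8 36 36 36 36.  K' ⊕ opad = e2 c2 5c 5c 5c 5c.
Inner input = (K'⊕ipad) ∥ m = 88 a8 36 36 36 36 ∥ 31 c7.
Inner hash: even-index sum = 293 mod 256 = 37; odd-index sum = 475 mod 256 = 219 → 25 db.
Outer input = (K'⊕opad) ∥ inner = e2 c2 5c 5c 5c 5c ∥ 25 db.
Outer hash (tag): even-index sum = 447 mod 256 = 191; odd-index sum = 597 mod 256 = 85 → bf 55.

bf55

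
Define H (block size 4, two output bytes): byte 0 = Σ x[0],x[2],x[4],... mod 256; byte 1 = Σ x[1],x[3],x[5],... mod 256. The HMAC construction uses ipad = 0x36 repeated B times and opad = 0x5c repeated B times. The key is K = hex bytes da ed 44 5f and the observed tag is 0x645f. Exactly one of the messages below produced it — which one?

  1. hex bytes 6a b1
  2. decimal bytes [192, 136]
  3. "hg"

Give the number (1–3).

Key hex bytes da ed 44 5f is exactly B = 4 bytes: K' = da ed 44 5f.
K' ⊕ ipad = ec db 72 69; K' ⊕ opad = 86 b1 18 03.
m1: inner = H(ec db 72 69 6a b1) = c8 f5; tag = H(86 b1 18 03 c8 f5) = 66a9
m2: inner = H(ec db 72 69 c0 88) = 1e cc; tag = H(86 b1 18 03 1e cc) = bc80
m3: inner = H(ec db 72 69 68 67) = c6 ab; tag = H(86 b1 18 03 c6 ab) = 645f ← matches

3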